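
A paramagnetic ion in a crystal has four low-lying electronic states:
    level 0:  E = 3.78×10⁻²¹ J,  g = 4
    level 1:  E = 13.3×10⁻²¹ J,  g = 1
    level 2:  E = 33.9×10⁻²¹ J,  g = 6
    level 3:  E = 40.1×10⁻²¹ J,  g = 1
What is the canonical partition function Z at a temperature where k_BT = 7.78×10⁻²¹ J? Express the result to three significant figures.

Z = 2.72

Eᵢ/kT = 0.48586, 1.7095, 4.3573, 5.1542.
Z = Σ gᵢe^(−Eᵢ/kT) = 4·e^(−0.48586) + 1·e^(−1.7095) + 6·e^(−4.3573) + 1·e^(−5.1542) = 2.4607 + 0.18096 + 0.076878 + 0.0057751 = 2.7243.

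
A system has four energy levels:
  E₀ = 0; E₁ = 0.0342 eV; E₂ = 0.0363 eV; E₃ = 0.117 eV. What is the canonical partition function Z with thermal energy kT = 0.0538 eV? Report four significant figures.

Z = 2.153

Eᵢ/kT = 0, 0.635688, 0.674721, 2.17472.
Z = Σ e^(−Eᵢ/kT) = e^(−0) + e^(−0.635688) + e^(−0.674721) + e^(−2.17472) = 1.00000 + 0.529571 + 0.509298 + 0.113640 = 2.15251.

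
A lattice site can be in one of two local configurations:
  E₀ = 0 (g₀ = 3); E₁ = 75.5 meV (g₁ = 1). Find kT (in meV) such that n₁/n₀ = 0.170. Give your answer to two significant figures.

n₁/n₀ = (g₁/g₀) exp[−(E₁−E₀)/kT] = 0.170.
⇒ (E₁−E₀)/kT = ln((1/3)/0.170) = ln(1.961) = 0.6735.
kT = 75.5 meV / 0.6735 = 110 meV.

110 meV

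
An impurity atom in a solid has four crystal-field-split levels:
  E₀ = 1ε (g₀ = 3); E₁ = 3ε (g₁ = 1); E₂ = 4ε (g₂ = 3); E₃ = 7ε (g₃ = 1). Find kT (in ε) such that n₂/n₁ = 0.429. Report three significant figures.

0.514 ε

n₂/n₁ = (g₂/g₁) exp[−(E₂−E₁)/kT] = 0.429.
⇒ (E₂−E₁)/kT = ln((3/1)/0.429) = ln(6.9930) = 1.9449.
kT = 1ε / 1.9449 = 0.514 ε.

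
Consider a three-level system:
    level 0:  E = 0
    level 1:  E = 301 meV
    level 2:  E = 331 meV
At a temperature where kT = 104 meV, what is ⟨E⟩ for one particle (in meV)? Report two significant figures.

28 meV

Eᵢ/kT = 0, 2.894, 3.183.
Z = Σ e^(−Eᵢ/kT) = e^(−0) + e^(−2.894) + e^(−3.183) = 1.000 + 0.05535 + 0.04146 = 1.097.
⟨E⟩ = Σ Eᵢ e^(−Eᵢ/kT) / Z = (0·1.000 + 301·0.05535 + 331·0.04146) / 1.097 = 28 meV.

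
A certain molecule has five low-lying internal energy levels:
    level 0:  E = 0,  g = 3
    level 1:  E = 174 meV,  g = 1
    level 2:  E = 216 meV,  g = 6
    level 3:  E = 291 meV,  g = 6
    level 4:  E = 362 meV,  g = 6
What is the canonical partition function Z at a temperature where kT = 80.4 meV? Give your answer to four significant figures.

Z = 3.751

Eᵢ/kT = 0, 2.16418, 2.68657, 3.61940, 4.50249.
Z = Σ gᵢe^(−Eᵢ/kT) = 3·e^(−0) + 1·e^(−2.16418) + 6·e^(−2.68657) + 6·e^(−3.61940) + 6·e^(−4.50249) = 3.00000 + 0.114844 + 0.408685 + 0.160793 + 0.0664882 = 3.75081.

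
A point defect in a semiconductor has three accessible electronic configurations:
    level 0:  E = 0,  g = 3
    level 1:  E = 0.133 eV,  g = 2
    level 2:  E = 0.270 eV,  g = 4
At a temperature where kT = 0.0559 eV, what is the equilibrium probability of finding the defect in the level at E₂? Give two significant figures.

Eᵢ/kT = 0, 2.379, 4.830.
Z = Σ gᵢe^(−Eᵢ/kT) = 3·e^(−0) + 2·e^(−2.379) + 4·e^(−4.830) = 3.000 + 0.1853 + 0.03195 = 3.217.
P₂ = g₂ e^(−E₂/kT) / Z = 0.03195/3.217 = 0.0099.

0.0099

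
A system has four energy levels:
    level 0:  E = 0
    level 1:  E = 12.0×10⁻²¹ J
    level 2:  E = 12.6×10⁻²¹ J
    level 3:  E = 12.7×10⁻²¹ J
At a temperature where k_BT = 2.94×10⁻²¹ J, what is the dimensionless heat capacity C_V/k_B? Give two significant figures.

Eᵢ/kT = 0, 4.082, 4.286, 4.320.
Z = Σ e^(−Eᵢ/kT) = e^(−0) + e^(−4.082) + e^(−4.286) + e^(−4.320) = 1.000 + 0.01687 + 0.01376 + 0.01330 = 1.044.
⟨E⟩ = 0.5218, ⟨E²⟩ = 6.474.
C_V/k_B = (⟨E²⟩ − ⟨E⟩²)/(kT)² = (6.474 − 0.2723)/8.644 = 0.72.

0.72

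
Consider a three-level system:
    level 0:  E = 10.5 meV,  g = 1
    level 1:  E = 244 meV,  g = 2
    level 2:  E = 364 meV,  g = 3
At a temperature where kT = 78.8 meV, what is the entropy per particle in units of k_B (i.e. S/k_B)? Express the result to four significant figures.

0.5310

Eᵢ/kT = 0.133249, 3.09645, 4.61929.
Z = Σ gᵢe^(−Eᵢ/kT) = 1·e^(−0.133249) + 2·e^(−3.09645) + 3·e^(−4.61929) = 0.875247 + 0.0904188 + 0.0295794 = 0.995245.
⟨E⟩ = Σ EᵢPᵢ = 42.2199 meV.
S/k_B = ln Z + ⟨E⟩/kT = ln(0.995245) + 42.2199/78.8 = -0.00476634 + 0.535786 = 0.5310.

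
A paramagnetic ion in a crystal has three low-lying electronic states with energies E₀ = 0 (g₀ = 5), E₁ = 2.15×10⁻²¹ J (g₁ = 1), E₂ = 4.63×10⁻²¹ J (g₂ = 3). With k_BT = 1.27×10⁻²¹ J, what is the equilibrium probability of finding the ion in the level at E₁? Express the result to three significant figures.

Eᵢ/kT = 0, 1.6929, 3.6457.
Z = Σ gᵢe^(−Eᵢ/kT) = 5·e^(−0) + 1·e^(−1.6929) + 3·e^(−3.6457) = 5.0000 + 0.18399 + 0.078309 = 5.2623.
P₁ = g₁ e^(−E₁/kT) / Z = 0.18399/5.2623 = 0.0350.

0.0350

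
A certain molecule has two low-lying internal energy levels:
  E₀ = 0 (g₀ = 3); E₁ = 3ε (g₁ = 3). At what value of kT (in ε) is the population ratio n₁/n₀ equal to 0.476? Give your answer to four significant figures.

n₁/n₀ = (g₁/g₀) exp[−(E₁−E₀)/kT] = 0.476.
⇒ (E₁−E₀)/kT = ln((3/3)/0.476) = ln(2.10084) = 0.742337.
kT = 3ε / 0.742337 = 4.041 ε.

4.041 ε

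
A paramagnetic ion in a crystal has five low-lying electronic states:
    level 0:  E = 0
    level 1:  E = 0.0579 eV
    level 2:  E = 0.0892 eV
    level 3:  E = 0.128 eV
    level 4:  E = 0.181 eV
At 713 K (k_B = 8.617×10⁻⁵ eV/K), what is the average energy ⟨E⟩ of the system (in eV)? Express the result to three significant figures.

0.0383 eV

k_BT = 8.617×10⁻⁵ × 713 K = 0.061439 eV.
Eᵢ/kT = 0, 0.94240, 1.4518, 2.0834, 2.9460.
Z = Σ e^(−Eᵢ/kT) = e^(−0) + e^(−0.94240) + e^(−1.4518) + e^(−2.0834) + e^(−2.9460) = 1.0000 + 0.38969 + 0.23415 + 0.12451 + 0.052549 = 1.8009.
⟨E⟩ = Σ Eᵢ e^(−Eᵢ/kT) / Z = (0·1.0000 + 0.0579·0.38969 + 0.0892·0.23415 + 0.128·0.12451 + 0.181·0.052549) / 1.8009 = 0.0383 eV.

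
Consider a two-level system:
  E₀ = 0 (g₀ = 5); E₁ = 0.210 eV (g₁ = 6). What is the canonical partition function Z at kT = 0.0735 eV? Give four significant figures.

Z = 5.345

Eᵢ/kT = 0, 2.85714.
Z = Σ gᵢe^(−Eᵢ/kT) = 5·e^(−0) + 6·e^(−2.85714) = 5.00000 + 0.344597 = 5.34460.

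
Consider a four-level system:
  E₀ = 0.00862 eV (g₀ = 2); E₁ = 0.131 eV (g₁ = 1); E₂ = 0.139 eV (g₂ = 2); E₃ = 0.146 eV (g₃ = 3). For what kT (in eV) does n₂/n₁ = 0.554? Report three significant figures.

0.00623 eV

n₂/n₁ = (g₂/g₁) exp[−(E₂−E₁)/kT] = 0.554.
⇒ (E₂−E₁)/kT = ln((2/1)/0.554) = ln(3.6101) = 1.2837.
kT = 0.008 eV / 1.2837 = 0.00623 eV.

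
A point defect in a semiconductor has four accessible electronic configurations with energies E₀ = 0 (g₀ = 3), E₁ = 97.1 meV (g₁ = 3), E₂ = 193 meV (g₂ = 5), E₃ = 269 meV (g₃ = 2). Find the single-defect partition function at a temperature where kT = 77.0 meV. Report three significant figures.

Z = 4.32

Eᵢ/kT = 0, 1.2610, 2.5065, 3.4935.
Z = Σ gᵢe^(−Eᵢ/kT) = 3·e^(−0) + 3·e^(−1.2610) + 5·e^(−2.5065) + 2·e^(−3.4935) = 3.0000 + 0.85011 + 0.40777 + 0.060789 = 4.3187.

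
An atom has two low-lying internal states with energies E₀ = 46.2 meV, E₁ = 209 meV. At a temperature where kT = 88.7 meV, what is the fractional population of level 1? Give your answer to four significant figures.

0.1376

Eᵢ/kT = 0.520857, 2.35626.
Z = Σ e^(−Eᵢ/kT) = e^(−0.520857) + e^(−2.35626) = 0.594011 + 0.0947740 = 0.688785.
P₁ = e^(−E₁/kT) / Z = 0.0947740/0.688785 = 0.1376.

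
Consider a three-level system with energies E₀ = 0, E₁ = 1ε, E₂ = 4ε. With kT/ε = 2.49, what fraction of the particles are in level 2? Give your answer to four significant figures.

0.1073

Eᵢ/kT = 0, 0.401606, 1.60643.
Z = Σ e^(−Eᵢ/kT) = e^(−0) + e^(−0.401606) + e^(−1.60643) = 1.00000 + 0.669244 + 0.200602 = 1.86985.
P₂ = e^(−E₂/kT) / Z = 0.200602/1.86985 = 0.1073.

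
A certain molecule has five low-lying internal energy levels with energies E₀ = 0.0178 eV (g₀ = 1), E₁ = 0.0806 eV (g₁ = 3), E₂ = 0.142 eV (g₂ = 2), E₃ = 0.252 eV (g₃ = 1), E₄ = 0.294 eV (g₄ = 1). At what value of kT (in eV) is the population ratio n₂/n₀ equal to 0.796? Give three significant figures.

n₂/n₀ = (g₂/g₀) exp[−(E₂−E₀)/kT] = 0.796.
⇒ (E₂−E₀)/kT = ln((2/1)/0.796) = ln(2.5126) = 0.92132.
kT = 0.1242 eV / 0.92132 = 0.135 eV.

0.135 eV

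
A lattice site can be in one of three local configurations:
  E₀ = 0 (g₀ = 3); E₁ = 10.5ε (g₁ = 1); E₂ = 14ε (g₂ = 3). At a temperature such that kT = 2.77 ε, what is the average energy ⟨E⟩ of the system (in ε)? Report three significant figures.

Eᵢ/kT = 0, 3.7906, 5.0542.
Z = Σ gᵢe^(−Eᵢ/kT) = 3·e^(−0) + 1·e^(−3.7906) + 3·e^(−5.0542) = 3.0000 + 0.022582 + 0.019147 = 3.0417.
⟨E⟩ = Σ Eᵢ gᵢe^(−Eᵢ/kT) / Z = (0·3.0000 + 10.5·0.022582 + 14·0.019147) / 3.0417 = 0.166 ε.

0.166 ε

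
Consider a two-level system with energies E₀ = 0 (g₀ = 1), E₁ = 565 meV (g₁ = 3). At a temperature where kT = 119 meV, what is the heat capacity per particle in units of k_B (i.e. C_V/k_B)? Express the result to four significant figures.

0.5570

Eᵢ/kT = 0, 4.74790.
Z = Σ gᵢe^(−Eᵢ/kT) = 1·e^(−0) + 3·e^(−4.74790) = 1.00000 + 0.0260096 = 1.02601.
⟨E⟩ = 14.3229 meV, ⟨E²⟩ = 8092.43 meV².
C_V/k_B = (⟨E²⟩ − ⟨E⟩²)/(kT)² = (8092.43 − 205.145)/14161.0 = 0.5570.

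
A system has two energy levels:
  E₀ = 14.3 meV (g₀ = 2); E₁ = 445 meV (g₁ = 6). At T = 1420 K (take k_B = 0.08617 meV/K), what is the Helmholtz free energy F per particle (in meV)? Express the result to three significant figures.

k_BT = 0.08617 × 1420 K = 122.36 meV.
Eᵢ/kT = 0.11687, 3.6368.
Z = Σ gᵢe^(−Eᵢ/kT) = 2·e^(−0.11687) + 6·e^(−3.6368) = 1.7794 + 0.15802 = 1.9374.
F = −kT ln Z = −122.36 × ln(1.9374) = −122.36 × 0.66135 = -80.9 meV.

-80.9 meV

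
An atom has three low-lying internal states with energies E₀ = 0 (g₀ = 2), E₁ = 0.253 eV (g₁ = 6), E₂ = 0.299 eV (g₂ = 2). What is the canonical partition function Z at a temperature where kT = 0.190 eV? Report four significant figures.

Z = 3.999

Eᵢ/kT = 0, 1.33158, 1.57368.
Z = Σ gᵢe^(−Eᵢ/kT) = 2·e^(−0) + 6·e^(−1.33158) + 2·e^(−1.57368) = 2.00000 + 1.58436 + 0.414562 = 3.99892.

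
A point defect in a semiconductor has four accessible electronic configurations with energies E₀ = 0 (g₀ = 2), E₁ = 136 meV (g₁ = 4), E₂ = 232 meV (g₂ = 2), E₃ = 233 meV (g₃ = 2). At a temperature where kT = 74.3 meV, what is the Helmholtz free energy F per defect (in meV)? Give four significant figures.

-76.93 meV

Eᵢ/kT = 0, 1.83042, 3.12248, 3.13594.
Z = Σ gᵢe^(−Eᵢ/kT) = 2·e^(−0) + 4·e^(−1.83042) + 2·e^(−3.12248) + 2·e^(−3.13594) = 2.00000 + 0.641385 + 0.0880956 + 0.0869178 = 2.81640.
F = −kT ln Z = −74.3 × ln(2.81640) = −74.3 × 1.03546 = -76.93 meV.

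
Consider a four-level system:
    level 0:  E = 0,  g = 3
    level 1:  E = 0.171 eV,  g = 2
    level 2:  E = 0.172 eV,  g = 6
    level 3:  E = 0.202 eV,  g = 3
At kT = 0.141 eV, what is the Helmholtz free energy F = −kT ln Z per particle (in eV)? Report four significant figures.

Eᵢ/kT = 0, 1.21277, 1.21986, 1.43262.
Z = Σ gᵢe^(−Eᵢ/kT) = 3·e^(−0) + 2·e^(−1.21277) + 6·e^(−1.21986) + 3·e^(−1.43262) = 3.00000 + 0.594745 + 1.77163 + 0.716048 = 6.08242.
F = −kT ln Z = −0.141 × ln(6.08242) = −0.141 × 1.80540 = -0.2546 eV.

-0.2546 eV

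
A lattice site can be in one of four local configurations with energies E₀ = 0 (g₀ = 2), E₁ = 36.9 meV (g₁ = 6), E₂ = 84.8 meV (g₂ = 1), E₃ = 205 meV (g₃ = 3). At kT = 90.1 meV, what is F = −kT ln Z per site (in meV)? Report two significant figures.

-170 meV

Eᵢ/kT = 0, 0.4095, 0.9412, 2.275.
Z = Σ gᵢe^(−Eᵢ/kT) = 2·e^(−0) + 6·e^(−0.4095) + 1·e^(−0.9412) + 3·e^(−2.275) = 2.000 + 3.984 + 0.3902 + 0.3084 = 6.683.
F = −kT ln Z = −90.1 × ln(6.683) = −90.1 × 1.900 = -170 meV.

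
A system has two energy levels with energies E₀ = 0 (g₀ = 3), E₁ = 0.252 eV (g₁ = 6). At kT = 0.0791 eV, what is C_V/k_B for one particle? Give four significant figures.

0.7159

Eᵢ/kT = 0, 3.18584.
Z = Σ gᵢe^(−Eᵢ/kT) = 3·e^(−0) + 6·e^(−3.18584) = 3.00000 + 0.248061 = 3.24806.
⟨E⟩ = 0.0192458 eV, ⟨E²⟩ = 0.00484993 eV².
C_V/k_B = (⟨E²⟩ − ⟨E⟩²)/(kT)² = (0.00484993 − 0.000370401)/0.00625681 = 0.7159.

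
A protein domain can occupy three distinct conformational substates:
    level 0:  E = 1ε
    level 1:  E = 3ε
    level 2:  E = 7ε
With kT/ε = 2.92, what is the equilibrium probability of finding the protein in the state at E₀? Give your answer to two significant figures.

Eᵢ/kT = 0.3425, 1.027, 2.397.
Z = Σ e^(−Eᵢ/kT) = e^(−0.3425) + e^(−1.027) + e^(−2.397) = 0.7100 + 0.3581 + 0.09099 = 1.159.
P₀ = e^(−E₀/kT) / Z = 0.7100/1.159 = 0.61.

0.61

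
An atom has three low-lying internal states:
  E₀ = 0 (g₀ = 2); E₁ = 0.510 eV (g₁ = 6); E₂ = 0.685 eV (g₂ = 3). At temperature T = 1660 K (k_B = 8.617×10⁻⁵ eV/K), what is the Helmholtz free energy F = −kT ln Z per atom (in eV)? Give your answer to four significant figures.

k_BT = 8.617×10⁻⁵ × 1660 K = 0.143042 eV.
Eᵢ/kT = 0, 3.56539, 4.78880.
Z = Σ gᵢe^(−Eᵢ/kT) = 2·e^(−0) + 6·e^(−3.56539) + 3·e^(−4.78880) = 2.00000 + 0.169716 + 0.0249673 = 2.19468.
F = −kT ln Z = −0.143042 × ln(2.19468) = −0.143042 × 0.786036 = -0.1124 eV.

-0.1124 eV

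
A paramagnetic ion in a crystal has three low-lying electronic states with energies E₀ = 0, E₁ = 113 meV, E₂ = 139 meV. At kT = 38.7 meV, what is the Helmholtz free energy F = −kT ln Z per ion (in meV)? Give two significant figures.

Eᵢ/kT = 0, 2.920, 3.592.
Z = Σ e^(−Eᵢ/kT) = e^(−0) + e^(−2.920) + e^(−3.592) = 1.000 + 0.05393 + 0.02754 = 1.081.
F = −kT ln Z = −38.7 × ln(1.081) = −38.7 × 0.07789 = -3.0 meV.

-3.0 meV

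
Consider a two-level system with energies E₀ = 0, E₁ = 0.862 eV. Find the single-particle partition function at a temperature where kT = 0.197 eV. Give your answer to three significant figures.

Z = 1.01

Eᵢ/kT = 0, 4.3756.
Z = Σ e^(−Eᵢ/kT) = e^(−0) + e^(−4.3756) = 1.0000 + 0.012581 = 1.0126.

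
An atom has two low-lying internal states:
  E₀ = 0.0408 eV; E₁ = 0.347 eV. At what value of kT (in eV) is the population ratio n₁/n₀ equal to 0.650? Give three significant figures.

0.711 eV

n₁/n₀ = exp[−(E₁−E₀)/kT] = 0.650.
⇒ (E₁−E₀)/kT = ln(1/0.650) = ln(1.5385) = 0.43081.
kT = 0.3062 eV / 0.43081 = 0.711 eV.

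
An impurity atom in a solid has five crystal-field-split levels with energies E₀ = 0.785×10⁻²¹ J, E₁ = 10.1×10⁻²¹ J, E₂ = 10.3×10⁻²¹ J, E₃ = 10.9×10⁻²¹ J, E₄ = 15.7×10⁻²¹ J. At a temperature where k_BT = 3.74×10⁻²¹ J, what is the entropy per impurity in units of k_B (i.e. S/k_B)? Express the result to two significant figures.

0.75

Eᵢ/kT = 0.2099, 2.701, 2.754, 2.914, 4.198.
Z = Σ e^(−Eᵢ/kT) = e^(−0.2099) + e^(−2.701) + e^(−2.754) + e^(−2.914) + e^(−4.198) = 0.8107 + 0.06714 + 0.06367 + 0.05426 + 0.01503 = 1.011.
⟨E⟩ = Σ EᵢPᵢ = 2.767 ×10⁻²¹ J.
S/k_B = ln Z + ⟨E⟩/kT = ln(1.011) + 2.767/3.74 = 0.01094 + 0.7398 = 0.75.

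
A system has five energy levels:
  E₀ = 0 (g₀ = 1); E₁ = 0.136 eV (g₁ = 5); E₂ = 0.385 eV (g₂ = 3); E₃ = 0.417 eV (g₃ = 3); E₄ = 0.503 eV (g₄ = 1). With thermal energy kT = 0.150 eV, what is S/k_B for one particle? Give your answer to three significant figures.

2.13

Eᵢ/kT = 0, 0.90667, 2.5667, 2.7800, 3.3533.
Z = Σ gᵢe^(−Eᵢ/kT) = 1·e^(−0) + 5·e^(−0.90667) + 3·e^(−2.5667) + 3·e^(−2.7800) + 1·e^(−3.3533) = 1.0000 + 2.0193 + 0.23037 + 0.18612 + 0.034969 = 3.4708.
⟨E⟩ = Σ EᵢPᵢ = 0.13211 eV.
S/k_B = ln Z + ⟨E⟩/kT = ln(3.4708) + 0.13211/0.150 = 1.2444 + 0.88073 = 2.13.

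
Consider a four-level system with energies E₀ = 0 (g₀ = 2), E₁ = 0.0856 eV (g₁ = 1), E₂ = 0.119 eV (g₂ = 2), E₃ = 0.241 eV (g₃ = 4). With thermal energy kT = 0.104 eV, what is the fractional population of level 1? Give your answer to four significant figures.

Eᵢ/kT = 0, 0.823077, 1.14423, 2.31731.
Z = Σ gᵢe^(−Eᵢ/kT) = 2·e^(−0) + 1·e^(−0.823077) + 2·e^(−1.14423) + 4·e^(−2.31731) = 2.00000 + 0.439079 + 0.636938 + 0.394153 = 3.47017.
P₁ = g₁ e^(−E₁/kT) / Z = 0.439079/3.47017 = 0.1265.

0.1265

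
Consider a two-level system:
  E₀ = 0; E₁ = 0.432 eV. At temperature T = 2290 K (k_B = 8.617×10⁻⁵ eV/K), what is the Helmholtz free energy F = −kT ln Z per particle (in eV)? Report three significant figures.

k_BT = 8.617×10⁻⁵ × 2290 K = 0.19733 eV.
Eᵢ/kT = 0, 2.1892.
Z = Σ e^(−Eᵢ/kT) = e^(−0) + e^(−2.1892) = 1.0000 + 0.11201 = 1.1120.
F = −kT ln Z = −0.19733 × ln(1.1120) = −0.19733 × 0.10616 = -0.0209 eV.

-0.0209 eV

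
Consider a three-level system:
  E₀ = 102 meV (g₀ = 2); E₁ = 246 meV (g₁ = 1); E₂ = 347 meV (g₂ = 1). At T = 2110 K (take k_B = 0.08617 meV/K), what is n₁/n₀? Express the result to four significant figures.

0.2265

k_BT = 0.08617 × 2110 K = 181.819 meV.
n₁/n₀ = (g₁/g₀) exp[−(E₁−E₀)/kT] = (1/2) × exp(−(144 meV)/(181.819 meV)) = (1/2) × exp(-0.791996) = 0.2265.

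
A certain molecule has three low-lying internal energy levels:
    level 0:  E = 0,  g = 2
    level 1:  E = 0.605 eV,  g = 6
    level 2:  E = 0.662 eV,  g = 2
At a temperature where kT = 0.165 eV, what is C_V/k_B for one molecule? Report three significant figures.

1.10

Eᵢ/kT = 0, 3.6667, 4.0121.
Z = Σ gᵢe^(−Eᵢ/kT) = 2·e^(−0) + 6·e^(−3.6667) + 2·e^(−4.0121) = 2.0000 + 0.15336 + 0.036191 = 2.1896.
⟨E⟩ = 0.053316 eV, ⟨E²⟩ = 0.032880 eV².
C_V/k_B = (⟨E²⟩ − ⟨E⟩²)/(kT)² = (0.032880 − 0.0028426)/0.027225 = 1.10.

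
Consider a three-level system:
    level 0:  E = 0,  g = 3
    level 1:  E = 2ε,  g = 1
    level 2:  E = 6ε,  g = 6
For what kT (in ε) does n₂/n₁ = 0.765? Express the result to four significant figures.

n₂/n₁ = (g₂/g₁) exp[−(E₂−E₁)/kT] = 0.765.
⇒ (E₂−E₁)/kT = ln((6/1)/0.765) = ln(7.84314) = 2.05964.
kT = 4ε / 2.05964 = 1.942 ε.

1.942 ε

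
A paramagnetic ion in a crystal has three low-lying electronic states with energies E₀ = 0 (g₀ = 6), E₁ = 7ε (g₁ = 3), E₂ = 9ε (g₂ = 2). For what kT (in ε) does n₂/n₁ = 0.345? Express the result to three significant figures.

n₂/n₁ = (g₂/g₁) exp[−(E₂−E₁)/kT] = 0.345.
⇒ (E₂−E₁)/kT = ln((2/3)/0.345) = ln(1.9324) = 0.65876.
kT = 2ε / 0.65876 = 3.04 ε.

3.04 ε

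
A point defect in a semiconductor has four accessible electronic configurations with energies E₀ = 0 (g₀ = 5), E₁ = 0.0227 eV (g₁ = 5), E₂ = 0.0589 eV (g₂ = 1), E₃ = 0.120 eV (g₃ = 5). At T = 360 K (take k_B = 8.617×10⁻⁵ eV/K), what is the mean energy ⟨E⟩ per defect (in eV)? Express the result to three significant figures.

k_BT = 8.617×10⁻⁵ × 360 K = 0.031021 eV.
Eᵢ/kT = 0, 0.73176, 1.8987, 3.8683.
Z = Σ gᵢe^(−Eᵢ/kT) = 5·e^(−0) + 5·e^(−0.73176) + 1·e^(−1.8987) + 5·e^(−3.8683) = 5.0000 + 2.4053 + 0.14976 + 0.10447 = 7.6595.
⟨E⟩ = Σ Eᵢ gᵢe^(−Eᵢ/kT) / Z = (0·5.0000 + 0.0227·2.4053 + 0.0589·0.14976 + 0.120·0.10447) / 7.6595 = 0.00992 eV.

0.00992 eV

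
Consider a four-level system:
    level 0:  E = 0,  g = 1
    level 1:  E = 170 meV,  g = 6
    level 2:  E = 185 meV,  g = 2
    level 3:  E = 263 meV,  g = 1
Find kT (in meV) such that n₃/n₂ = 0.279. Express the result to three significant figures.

n₃/n₂ = (g₃/g₂) exp[−(E₃−E₂)/kT] = 0.279.
⇒ (E₃−E₂)/kT = ln((1/2)/0.279) = ln(1.7921) = 0.58339.
kT = 78 meV / 0.58339 = 134 meV.

134 meV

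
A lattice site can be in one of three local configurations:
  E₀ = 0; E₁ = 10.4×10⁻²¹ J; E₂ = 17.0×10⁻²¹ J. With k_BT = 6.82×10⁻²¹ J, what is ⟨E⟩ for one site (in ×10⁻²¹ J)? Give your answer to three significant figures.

2.82 ×10⁻²¹ J

Eᵢ/kT = 0, 1.5249, 2.4927.
Z = Σ e^(−Eᵢ/kT) = e^(−0) + e^(−1.5249) + e^(−2.4927) = 1.0000 + 0.21764 + 0.082686 = 1.3003.
⟨E⟩ = Σ Eᵢ e^(−Eᵢ/kT) / Z = (0·1.0000 + 10.4·0.21764 + 17.0·0.082686) / 1.3003 = 2.82 ×10⁻²¹ J.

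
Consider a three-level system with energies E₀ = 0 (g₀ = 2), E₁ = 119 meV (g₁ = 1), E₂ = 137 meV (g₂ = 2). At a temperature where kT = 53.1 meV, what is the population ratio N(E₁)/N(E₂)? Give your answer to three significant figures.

0.702

n₁/n₂ = (g₁/g₂) exp[−(E₁−E₂)/kT] = (1/2) × exp(−(-18 meV)/(53.1 meV)) = (1/2) × exp(0.33898) = 0.702.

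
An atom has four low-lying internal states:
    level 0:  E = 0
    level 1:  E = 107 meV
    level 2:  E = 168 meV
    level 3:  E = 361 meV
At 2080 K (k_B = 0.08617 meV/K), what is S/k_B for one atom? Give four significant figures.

1.195

k_BT = 0.08617 × 2080 K = 179.234 meV.
Eᵢ/kT = 0, 0.596985, 0.937322, 2.01413.
Z = Σ e^(−Eᵢ/kT) = e^(−0) + e^(−0.596985) + e^(−0.937322) + e^(−2.01413) = 1.00000 + 0.550469 + 0.391675 + 0.133436 = 2.07558.
⟨E⟩ = Σ EᵢPᵢ = 83.2885 meV.
S/k_B = ln Z + ⟨E⟩/kT = ln(2.07558) + 83.2885/179.234 = 0.730241 + 0.464691 = 1.195.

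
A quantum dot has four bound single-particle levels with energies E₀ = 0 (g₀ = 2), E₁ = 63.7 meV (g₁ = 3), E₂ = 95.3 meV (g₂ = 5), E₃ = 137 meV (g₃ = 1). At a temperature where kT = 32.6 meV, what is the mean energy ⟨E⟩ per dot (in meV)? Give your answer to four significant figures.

20.21 meV

Eᵢ/kT = 0, 1.95399, 2.92331, 4.20245.
Z = Σ gᵢe^(−Eᵢ/kT) = 2·e^(−0) + 3·e^(−1.95399) + 5·e^(−2.92331) + 1·e^(−4.20245) = 2.00000 + 0.425123 + 0.268777 + 0.0149589 = 2.70886.
⟨E⟩ = Σ Eᵢ gᵢe^(−Eᵢ/kT) / Z = (0·2.00000 + 63.7·0.425123 + 95.3·0.268777 + 137·0.0149589) / 2.70886 = 20.21 meV.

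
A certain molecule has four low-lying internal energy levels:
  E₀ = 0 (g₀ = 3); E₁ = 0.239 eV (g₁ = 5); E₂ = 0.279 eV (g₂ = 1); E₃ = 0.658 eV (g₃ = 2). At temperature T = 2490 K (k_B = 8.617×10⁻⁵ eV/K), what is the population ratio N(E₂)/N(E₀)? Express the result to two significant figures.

0.091

k_BT = 8.617×10⁻⁵ × 2490 K = 0.2146 eV.
n₂/n₀ = (g₂/g₀) exp[−(E₂−E₀)/kT] = (1/3) × exp(−(0.279 eV)/(0.2146 eV)) = (1/3) × exp(-1.300) = 0.091.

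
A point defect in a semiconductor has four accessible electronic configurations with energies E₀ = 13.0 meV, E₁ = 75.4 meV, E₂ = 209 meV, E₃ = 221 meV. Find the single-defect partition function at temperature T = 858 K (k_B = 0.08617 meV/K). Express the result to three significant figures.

Z = 1.31

k_BT = 0.08617 × 858 K = 73.934 meV.
Eᵢ/kT = 0.17583, 1.0198, 2.8268, 2.9892.
Z = Σ e^(−Eᵢ/kT) = e^(−0.17583) + e^(−1.0198) + e^(−2.8268) + e^(−2.9892) = 0.83876 + 0.36067 + 0.059202 + 0.050328 = 1.3090.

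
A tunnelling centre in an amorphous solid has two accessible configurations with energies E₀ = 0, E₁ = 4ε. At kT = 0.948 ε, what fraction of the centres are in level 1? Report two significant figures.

0.014

Eᵢ/kT = 0, 4.219.
Z = Σ e^(−Eᵢ/kT) = e^(−0) + e^(−4.219) = 1.000 + 0.01471 = 1.015.
P₁ = e^(−E₁/kT) / Z = 0.01471/1.015 = 0.014.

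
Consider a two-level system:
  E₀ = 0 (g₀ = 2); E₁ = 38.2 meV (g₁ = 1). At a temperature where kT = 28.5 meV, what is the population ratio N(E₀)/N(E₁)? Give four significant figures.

n₀/n₁ = (g₀/g₁) exp[−(E₀−E₁)/kT] = (2/1) × exp(−(-38.2 meV)/(28.5 meV)) = (2/1) × exp(1.34035) = 7.641.

7.641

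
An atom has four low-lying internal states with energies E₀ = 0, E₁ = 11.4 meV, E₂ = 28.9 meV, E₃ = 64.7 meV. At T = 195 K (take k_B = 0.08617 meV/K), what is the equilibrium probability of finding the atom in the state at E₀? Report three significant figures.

0.586

k_BT = 0.08617 × 195 K = 16.803 meV.
Eᵢ/kT = 0, 0.67845, 1.7199, 3.8505.
Z = Σ e^(−Eᵢ/kT) = e^(−0) + e^(−0.67845) + e^(−1.7199) + e^(−3.8505) = 1.0000 + 0.50740 + 0.17908 + 0.021269 = 1.7077.
P₀ = e^(−E₀/kT) / Z = 1.0000/1.7077 = 0.586.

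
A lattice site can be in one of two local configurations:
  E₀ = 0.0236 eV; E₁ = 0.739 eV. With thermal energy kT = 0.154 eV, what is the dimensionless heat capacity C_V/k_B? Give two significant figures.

0.20

Eᵢ/kT = 0.1532, 4.799.
Z = Σ e^(−Eᵢ/kT) = e^(−0.1532) + e^(−4.799) = 0.8580 + 0.008238 = 0.8662.
⟨E⟩ = 0.03040 eV, ⟨E²⟩ = 0.005746 eV².
C_V/k_B = (⟨E²⟩ − ⟨E⟩²)/(kT)² = (0.005746 − 0.0009242)/0.02372 = 0.20.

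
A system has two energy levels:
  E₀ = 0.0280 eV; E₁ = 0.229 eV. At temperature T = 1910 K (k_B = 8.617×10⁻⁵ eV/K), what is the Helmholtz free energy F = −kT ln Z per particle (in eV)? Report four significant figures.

-0.01453 eV

k_BT = 8.617×10⁻⁵ × 1910 K = 0.164585 eV.
Eᵢ/kT = 0.170125, 1.39138.
Z = Σ e^(−Eᵢ/kT) = e^(−0.170125) + e^(−1.39138) = 0.843559 + 0.248732 = 1.09229.
F = −kT ln Z = −0.164585 × ln(1.09229) = −0.164585 × 0.0882764 = -0.01453 eV.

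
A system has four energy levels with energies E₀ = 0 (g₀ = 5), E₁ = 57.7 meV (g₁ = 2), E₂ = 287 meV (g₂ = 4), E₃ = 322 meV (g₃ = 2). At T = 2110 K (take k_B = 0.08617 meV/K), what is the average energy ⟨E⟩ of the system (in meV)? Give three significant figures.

56.5 meV

k_BT = 0.08617 × 2110 K = 181.82 meV.
Eᵢ/kT = 0, 0.31735, 1.5785, 1.7710.
Z = Σ gᵢe^(−Eᵢ/kT) = 5·e^(−0) + 2·e^(−0.31735) + 4·e^(−1.5785) + 2·e^(−1.7710) = 5.0000 + 1.4562 + 0.82514 + 0.34033 = 7.6217.
⟨E⟩ = Σ Eᵢ gᵢe^(−Eᵢ/kT) / Z = (0·5.0000 + 57.7·1.4562 + 287·0.82514 + 322·0.34033) / 7.6217 = 56.5 meV.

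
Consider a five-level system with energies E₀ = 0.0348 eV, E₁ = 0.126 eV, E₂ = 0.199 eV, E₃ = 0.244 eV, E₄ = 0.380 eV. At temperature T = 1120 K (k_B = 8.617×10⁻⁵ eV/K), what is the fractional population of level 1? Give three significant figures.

k_BT = 8.617×10⁻⁵ × 1120 K = 0.096510 eV.
Eᵢ/kT = 0.36058, 1.3056, 2.0620, 2.5282, 3.9374.
Z = Σ e^(−Eᵢ/kT) = e^(−0.36058) + e^(−1.3056) + e^(−2.0620) + e^(−2.5282) + e^(−3.9374) = 0.69727 + 0.27101 + 0.12720 + 0.079803 + 0.019499 = 1.1948.
P₁ = e^(−E₁/kT) / Z = 0.27101/1.1948 = 0.227.

0.227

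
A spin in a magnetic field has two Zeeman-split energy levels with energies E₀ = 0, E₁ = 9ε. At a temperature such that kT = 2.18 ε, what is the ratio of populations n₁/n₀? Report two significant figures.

0.016

n₁/n₀ = exp[−(E₁−E₀)/kT] = exp(−(9ε)/(2.18ε)) = exp(-4.128) = 0.016.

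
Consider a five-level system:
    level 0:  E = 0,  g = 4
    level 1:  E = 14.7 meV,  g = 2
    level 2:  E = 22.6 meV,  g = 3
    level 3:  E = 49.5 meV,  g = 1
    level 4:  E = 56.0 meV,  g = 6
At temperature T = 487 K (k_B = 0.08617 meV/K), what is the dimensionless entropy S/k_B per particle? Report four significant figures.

k_BT = 0.08617 × 487 K = 41.9648 meV.
Eᵢ/kT = 0, 0.350294, 0.538547, 1.17956, 1.33445.
Z = Σ gᵢe^(−Eᵢ/kT) = 4·e^(−0) + 2·e^(−0.350294) + 3·e^(−0.538547) + 1·e^(−1.17956) + 6·e^(−1.33445) = 4.00000 + 1.40896 + 1.75079 + 0.307414 + 1.57982 = 9.04698.
⟨E⟩ = Σ EᵢPᵢ = 18.1239 meV.
S/k_B = ln Z + ⟨E⟩/kT = ln(9.04698) + 18.1239/41.9648 = 2.20243 + 0.431883 = 2.634.

2.634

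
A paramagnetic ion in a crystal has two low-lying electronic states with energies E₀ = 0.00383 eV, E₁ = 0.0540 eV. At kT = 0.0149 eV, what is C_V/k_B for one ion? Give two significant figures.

0.37

Eᵢ/kT = 0.2570, 3.624.
Z = Σ e^(−Eᵢ/kT) = e^(−0.2570) + e^(−3.624) = 0.7734 + 0.02668 = 0.8001.
⟨E⟩ = 0.005503 eV, ⟨E²⟩ = 0.0001114 eV².
C_V/k_B = (⟨E²⟩ − ⟨E⟩²)/(kT)² = (0.0001114 − 0.00003028)/0.0002220 = 0.37.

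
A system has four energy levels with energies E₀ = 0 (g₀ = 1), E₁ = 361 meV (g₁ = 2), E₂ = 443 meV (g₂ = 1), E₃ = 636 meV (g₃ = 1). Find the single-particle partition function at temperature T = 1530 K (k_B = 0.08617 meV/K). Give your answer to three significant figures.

Z = 1.17

k_BT = 0.08617 × 1530 K = 131.84 meV.
Eᵢ/kT = 0, 2.7382, 3.3601, 4.8240.
Z = Σ gᵢe^(−Eᵢ/kT) = 1·e^(−0) + 2·e^(−2.7382) + 1·e^(−3.3601) + 1·e^(−4.8240) = 1.0000 + 0.12937 + 0.034732 + 0.0080346 = 1.1721.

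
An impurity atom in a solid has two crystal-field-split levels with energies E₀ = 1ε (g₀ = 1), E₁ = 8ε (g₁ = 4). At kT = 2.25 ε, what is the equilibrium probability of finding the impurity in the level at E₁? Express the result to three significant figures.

Eᵢ/kT = 0.44444, 3.5556.
Z = Σ gᵢe^(−Eᵢ/kT) = 1·e^(−0.44444) + 4·e^(−3.5556) = 0.64118 + 0.11426 = 0.75544.
P₁ = g₁ e^(−E₁/kT) / Z = 0.11426/0.75544 = 0.151.

0.151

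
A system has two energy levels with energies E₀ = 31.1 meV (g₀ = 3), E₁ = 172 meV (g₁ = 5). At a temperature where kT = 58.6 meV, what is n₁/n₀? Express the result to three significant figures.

0.151

n₁/n₀ = (g₁/g₀) exp[−(E₁−E₀)/kT] = (5/3) × exp(−(140.9 meV)/(58.6 meV)) = (5/3) × exp(-2.4044) = 0.151.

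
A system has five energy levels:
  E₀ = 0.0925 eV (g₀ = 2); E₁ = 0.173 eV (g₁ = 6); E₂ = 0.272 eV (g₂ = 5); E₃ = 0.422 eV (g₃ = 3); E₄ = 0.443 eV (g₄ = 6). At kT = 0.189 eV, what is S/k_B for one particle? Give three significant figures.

2.89

Eᵢ/kT = 0.48942, 0.91534, 1.4392, 2.2328, 2.3439.
Z = Σ gᵢe^(−Eᵢ/kT) = 2·e^(−0.48942) + 6·e^(−0.91534) + 5·e^(−1.4392) + 3·e^(−2.2328) + 6·e^(−2.3439) = 1.2260 + 2.4023 + 1.1856 + 0.32168 + 0.57572 = 5.7113.
⟨E⟩ = Σ EᵢPᵢ = 0.21751 eV.
S/k_B = ln Z + ⟨E⟩/kT = ln(5.7113) + 0.21751/0.189 = 1.7424 + 1.1508 = 2.89.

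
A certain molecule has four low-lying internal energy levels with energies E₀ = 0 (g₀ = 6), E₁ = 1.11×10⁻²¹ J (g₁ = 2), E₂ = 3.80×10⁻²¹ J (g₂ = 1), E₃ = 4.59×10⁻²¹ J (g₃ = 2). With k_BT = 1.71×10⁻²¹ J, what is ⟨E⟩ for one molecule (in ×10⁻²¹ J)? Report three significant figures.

Eᵢ/kT = 0, 0.64912, 2.2222, 2.6842.
Z = Σ gᵢe^(−Eᵢ/kT) = 6·e^(−0) + 2·e^(−0.64912) + 1·e^(−2.2222) + 2·e^(−2.6842) = 6.0000 + 1.0450 + 0.10837 + 0.13655 = 7.2899.
⟨E⟩ = Σ Eᵢ gᵢe^(−Eᵢ/kT) / Z = (0·6.0000 + 1.11·1.0450 + 3.80·0.10837 + 4.59·0.13655) / 7.2899 = 0.302 ×10⁻²¹ J.

0.302 ×10⁻²¹ J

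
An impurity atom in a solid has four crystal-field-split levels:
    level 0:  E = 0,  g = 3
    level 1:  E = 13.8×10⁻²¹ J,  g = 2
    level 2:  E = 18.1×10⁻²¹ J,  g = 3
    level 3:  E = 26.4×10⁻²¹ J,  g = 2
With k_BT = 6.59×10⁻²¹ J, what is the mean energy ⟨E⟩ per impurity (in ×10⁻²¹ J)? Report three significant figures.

2.26 ×10⁻²¹ J

Eᵢ/kT = 0, 2.0941, 2.7466, 4.0061.
Z = Σ gᵢe^(−Eᵢ/kT) = 3·e^(−0) + 2·e^(−2.0941) + 3·e^(−2.7466) + 2·e^(−4.0061) = 3.0000 + 0.24636 + 0.19244 + 0.036409 = 3.4752.
⟨E⟩ = Σ Eᵢ gᵢe^(−Eᵢ/kT) / Z = (0·3.0000 + 13.8·0.24636 + 18.1·0.19244 + 26.4·0.036409) / 3.4752 = 2.26 ×10⁻²¹ J.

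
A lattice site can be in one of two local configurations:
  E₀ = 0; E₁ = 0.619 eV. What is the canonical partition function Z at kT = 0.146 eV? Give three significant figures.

Eᵢ/kT = 0, 4.2397.
Z = Σ e^(−Eᵢ/kT) = e^(−0) + e^(−4.2397) = 1.0000 + 0.014412 = 1.0144.

Z = 1.01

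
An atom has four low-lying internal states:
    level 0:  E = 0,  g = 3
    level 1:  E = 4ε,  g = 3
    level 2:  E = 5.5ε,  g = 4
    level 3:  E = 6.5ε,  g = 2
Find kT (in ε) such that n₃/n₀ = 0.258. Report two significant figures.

6.8 ε

n₃/n₀ = (g₃/g₀) exp[−(E₃−E₀)/kT] = 0.258.
⇒ (E₃−E₀)/kT = ln((2/3)/0.258) = ln(2.584) = 0.9493.
kT = 6.5ε / 0.9493 = 6.8 ε.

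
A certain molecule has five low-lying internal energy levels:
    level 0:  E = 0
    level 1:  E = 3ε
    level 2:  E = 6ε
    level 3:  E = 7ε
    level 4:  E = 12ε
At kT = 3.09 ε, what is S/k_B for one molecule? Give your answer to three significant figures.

Eᵢ/kT = 0, 0.97087, 1.9417, 2.2654, 3.8835.
Z = Σ e^(−Eᵢ/kT) = e^(−0) + e^(−0.97087) + e^(−1.9417) + e^(−2.2654) + e^(−3.8835) = 1.0000 + 0.37875 + 0.14346 + 0.10379 + 0.020579 = 1.6466.
⟨E⟩ = Σ EᵢPᵢ = 1.8040 ε.
S/k_B = ln Z + ⟨E⟩/kT = ln(1.6466) + 1.8040/3.09 = 0.49871 + 0.58382 = 1.08.

1.08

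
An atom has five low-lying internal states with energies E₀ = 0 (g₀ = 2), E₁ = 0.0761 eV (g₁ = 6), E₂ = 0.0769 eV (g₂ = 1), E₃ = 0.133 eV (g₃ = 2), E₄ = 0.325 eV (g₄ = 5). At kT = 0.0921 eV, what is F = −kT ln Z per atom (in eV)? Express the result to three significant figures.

-0.160 eV

Eᵢ/kT = 0, 0.82628, 0.83496, 1.4441, 3.5288.
Z = Σ gᵢe^(−Eᵢ/kT) = 2·e^(−0) + 6·e^(−0.82628) + 1·e^(−0.83496) + 2·e^(−1.4441) + 5·e^(−3.5288) = 2.0000 + 2.6260 + 0.43389 + 0.47192 + 0.14670 = 5.6785.
F = −kT ln Z = −0.0921 × ln(5.6785) = −0.0921 × 1.7367 = -0.160 eV.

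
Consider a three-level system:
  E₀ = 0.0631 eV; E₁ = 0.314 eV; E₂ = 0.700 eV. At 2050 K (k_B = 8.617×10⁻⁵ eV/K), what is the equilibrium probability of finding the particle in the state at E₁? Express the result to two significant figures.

k_BT = 8.617×10⁻⁵ × 2050 K = 0.1766 eV.
Eᵢ/kT = 0.3573, 1.778, 3.964.
Z = Σ e^(−Eᵢ/kT) = e^(−0.3573) + e^(−1.778) + e^(−3.964) = 0.6996 + 0.1690 + 0.01899 = 0.8876.
P₁ = e^(−E₁/kT) / Z = 0.1690/0.8876 = 0.19.

0.19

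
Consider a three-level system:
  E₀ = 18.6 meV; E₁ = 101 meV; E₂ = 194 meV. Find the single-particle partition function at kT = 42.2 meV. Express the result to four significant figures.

Eᵢ/kT = 0.440758, 2.39336, 4.59716.
Z = Σ e^(−Eᵢ/kT) = e^(−0.440758) + e^(−2.39336) + e^(−4.59716) = 0.643548 + 0.0913223 + 0.0100804 = 0.744951.

Z = 0.7450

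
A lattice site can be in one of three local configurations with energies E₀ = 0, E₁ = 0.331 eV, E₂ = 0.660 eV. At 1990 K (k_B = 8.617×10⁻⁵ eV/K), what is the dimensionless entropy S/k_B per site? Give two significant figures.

k_BT = 8.617×10⁻⁵ × 1990 K = 0.1715 eV.
Eᵢ/kT = 0, 1.930, 3.848.
Z = Σ e^(−Eᵢ/kT) = e^(−0) + e^(−1.930) + e^(−3.848) = 1.000 + 0.1451 + 0.02132 = 1.166.
⟨E⟩ = Σ EᵢPᵢ = 0.05326 eV.
S/k_B = ln Z + ⟨E⟩/kT = ln(1.166) + 0.05326/0.1715 = 0.1536 + 0.3106 = 0.46.

0.46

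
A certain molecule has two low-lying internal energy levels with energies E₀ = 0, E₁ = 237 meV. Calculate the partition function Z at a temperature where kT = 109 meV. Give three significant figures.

Eᵢ/kT = 0, 2.1743.
Z = Σ e^(−Eᵢ/kT) = e^(−0) + e^(−2.1743) = 1.0000 + 0.11369 = 1.1137.

Z = 1.11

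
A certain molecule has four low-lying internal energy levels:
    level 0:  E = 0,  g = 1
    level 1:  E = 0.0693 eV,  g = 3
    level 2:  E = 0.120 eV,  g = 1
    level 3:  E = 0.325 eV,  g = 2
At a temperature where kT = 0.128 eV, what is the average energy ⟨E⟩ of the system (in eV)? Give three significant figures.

0.0665 eV

Eᵢ/kT = 0, 0.54141, 0.93750, 2.5391.
Z = Σ gᵢe^(−Eᵢ/kT) = 1·e^(−0) + 3·e^(−0.54141) + 1·e^(−0.93750) + 2·e^(−2.5391) = 1.0000 + 1.7458 + 0.39161 + 0.15787 = 3.2953.
⟨E⟩ = Σ Eᵢ gᵢe^(−Eᵢ/kT) / Z = (0·1.0000 + 0.0693·1.7458 + 0.120·0.39161 + 0.325·0.15787) / 3.2953 = 0.0665 eV.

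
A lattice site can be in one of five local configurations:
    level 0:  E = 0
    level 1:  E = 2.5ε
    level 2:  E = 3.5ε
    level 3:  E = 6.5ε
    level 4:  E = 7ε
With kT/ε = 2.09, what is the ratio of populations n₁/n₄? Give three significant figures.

8.61

n₁/n₄ = exp[−(E₁−E₄)/kT] = exp(−(-4.5ε)/(2.09ε)) = exp(2.1531) = 8.61.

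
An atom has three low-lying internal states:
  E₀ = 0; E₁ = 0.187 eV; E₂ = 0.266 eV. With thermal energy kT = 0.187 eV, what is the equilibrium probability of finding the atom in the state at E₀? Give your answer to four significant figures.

0.6215

Eᵢ/kT = 0, 1.00000, 1.42246.
Z = Σ e^(−Eᵢ/kT) = e^(−0) + e^(−1.00000) + e^(−1.42246) = 1.00000 + 0.367879 + 0.241120 = 1.60900.
P₀ = e^(−E₀/kT) / Z = 1.00000/1.60900 = 0.6215.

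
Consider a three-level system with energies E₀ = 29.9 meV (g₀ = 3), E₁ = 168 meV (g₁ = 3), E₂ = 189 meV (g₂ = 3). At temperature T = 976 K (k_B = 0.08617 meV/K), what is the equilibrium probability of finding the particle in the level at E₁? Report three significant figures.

k_BT = 0.08617 × 976 K = 84.102 meV.
Eᵢ/kT = 0.35552, 1.9976, 2.2473.
Z = Σ gᵢe^(−Eᵢ/kT) = 3·e^(−0.35552) + 3·e^(−1.9976) + 3·e^(−2.2473) = 2.1024 + 0.40698 + 0.31705 = 2.8264.
P₁ = g₁ e^(−E₁/kT) / Z = 0.40698/2.8264 = 0.144.

0.144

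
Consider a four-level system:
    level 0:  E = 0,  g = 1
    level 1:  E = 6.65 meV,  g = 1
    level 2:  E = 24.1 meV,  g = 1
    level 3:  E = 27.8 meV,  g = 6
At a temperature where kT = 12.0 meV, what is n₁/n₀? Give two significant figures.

n₁/n₀ = (g₁/g₀) exp[−(E₁−E₀)/kT] = (1/1) × exp(−(6.65 meV)/(12.0 meV)) = (1/1) × exp(-0.5542) = 0.57.

0.57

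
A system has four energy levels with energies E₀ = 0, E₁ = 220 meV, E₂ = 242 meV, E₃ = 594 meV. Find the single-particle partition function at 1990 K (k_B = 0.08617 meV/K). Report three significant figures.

k_BT = 0.08617 × 1990 K = 171.48 meV.
Eᵢ/kT = 0, 1.2829, 1.4112, 3.4640.
Z = Σ e^(−Eᵢ/kT) = e^(−0) + e^(−1.2829) + e^(−1.4112) + e^(−3.4640) = 1.0000 + 0.27723 + 0.24385 + 0.031304 = 1.5524.

Z = 1.55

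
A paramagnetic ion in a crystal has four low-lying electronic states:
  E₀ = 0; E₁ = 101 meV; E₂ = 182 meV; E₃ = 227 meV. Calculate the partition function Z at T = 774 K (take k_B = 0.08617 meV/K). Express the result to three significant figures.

Z = 1.32

k_BT = 0.08617 × 774 K = 66.696 meV.
Eᵢ/kT = 0, 1.5143, 2.7288, 3.4035.
Z = Σ e^(−Eᵢ/kT) = e^(−0) + e^(−1.5143) + e^(−2.7288) + e^(−3.4035) = 1.0000 + 0.21996 + 0.065298 + 0.033257 = 1.3185.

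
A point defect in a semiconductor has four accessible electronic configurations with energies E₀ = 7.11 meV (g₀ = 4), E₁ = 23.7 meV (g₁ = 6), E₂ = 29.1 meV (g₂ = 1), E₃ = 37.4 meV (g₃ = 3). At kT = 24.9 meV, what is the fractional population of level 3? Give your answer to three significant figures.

Eᵢ/kT = 0.28554, 0.95181, 1.1687, 1.5020.
Z = Σ gᵢe^(−Eᵢ/kT) = 4·e^(−0.28554) + 6·e^(−0.95181) + 1·e^(−1.1687) + 3·e^(−1.5020) = 3.0064 + 2.3162 + 0.31077 + 0.66805 = 6.3014.
P₃ = g₃ e^(−E₃/kT) / Z = 0.66805/6.3014 = 0.106.

0.106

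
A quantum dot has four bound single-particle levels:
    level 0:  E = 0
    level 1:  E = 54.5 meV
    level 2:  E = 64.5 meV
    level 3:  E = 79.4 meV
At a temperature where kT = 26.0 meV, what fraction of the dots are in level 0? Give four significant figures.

0.7976

Eᵢ/kT = 0, 2.09615, 2.48077, 3.05385.
Z = Σ e^(−Eᵢ/kT) = e^(−0) + e^(−2.09615) + e^(−2.48077) + e^(−3.05385) = 1.00000 + 0.122929 + 0.0836788 + 0.0471769 = 1.25378.
P₀ = e^(−E₀/kT) / Z = 1.00000/1.25378 = 0.7976.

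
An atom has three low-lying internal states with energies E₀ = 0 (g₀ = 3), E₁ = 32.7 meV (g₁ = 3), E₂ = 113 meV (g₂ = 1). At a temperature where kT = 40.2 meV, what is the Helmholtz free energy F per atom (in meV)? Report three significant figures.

-59.5 meV

Eᵢ/kT = 0, 0.81343, 2.8109.
Z = Σ gᵢe^(−Eᵢ/kT) = 3·e^(−0) + 3·e^(−0.81343) + 1·e^(−2.8109) = 3.0000 + 1.3300 + 0.060151 = 4.3902.
F = −kT ln Z = −40.2 × ln(4.3902) = −40.2 × 1.4794 = -59.5 meV.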